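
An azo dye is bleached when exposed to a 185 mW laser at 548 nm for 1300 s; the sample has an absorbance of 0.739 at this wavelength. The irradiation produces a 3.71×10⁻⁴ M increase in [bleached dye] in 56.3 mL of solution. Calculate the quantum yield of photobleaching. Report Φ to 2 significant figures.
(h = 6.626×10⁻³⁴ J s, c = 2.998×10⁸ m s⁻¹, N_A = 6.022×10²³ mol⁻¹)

Φ = 0.023

Product: (3.71×10⁻⁴ M)(0.0563 L) = 2.089×10⁻⁵ mol.
Photon energy at 548 nm: hc/λ = (6.626×10⁻³⁴)(2.998×10⁸)/(548×10⁻⁹) = 3.625×10⁻¹⁹ J.
Energy delivered: (185 mW)(1300 s) = 240.5 J.
Photons incident: 240.5 / 3.625×10⁻¹⁹ = 6.634×10²⁰, i.e. 6.634×10²⁰/6.022×10²³ = 0.001102 mol.
Fraction absorbed: 1 − 10^(−0.739) = 0.8176.
Photons absorbed: 0.8176 × 0.001102 = 9.010×10⁻⁴ mol.
Φ = 2.089×10⁻⁵ mol / 9.010×10⁻⁴ mol photons = 0.023.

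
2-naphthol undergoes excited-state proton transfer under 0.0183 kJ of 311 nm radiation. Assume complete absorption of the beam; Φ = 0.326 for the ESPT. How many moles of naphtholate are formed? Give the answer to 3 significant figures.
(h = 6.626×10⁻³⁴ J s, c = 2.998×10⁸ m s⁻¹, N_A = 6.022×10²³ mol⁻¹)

1.55×10⁻⁵ mol

Photon energy at 311 nm: hc/λ = (6.626×10⁻³⁴)(2.998×10⁸)/(311×10⁻⁹) = 6.387×10⁻¹⁹ J.
Incident energy: 0.0183 kJ = 18.3 J.
Photons incident: 18.3 / 6.387×10⁻¹⁹ = 2.865×10¹⁹, i.e. 2.865×10¹⁹/6.022×10²³ = 4.758×10⁻⁵ mol.
Product: Φ × n_abs = 0.326 × 4.758×10⁻⁵ = 1.551×10⁻⁵ mol.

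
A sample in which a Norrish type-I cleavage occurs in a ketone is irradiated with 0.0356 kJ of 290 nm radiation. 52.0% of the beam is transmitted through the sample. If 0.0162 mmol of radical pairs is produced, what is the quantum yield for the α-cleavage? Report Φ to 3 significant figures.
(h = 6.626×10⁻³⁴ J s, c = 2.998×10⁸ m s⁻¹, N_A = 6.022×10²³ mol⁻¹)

Product: 0.0162 mmol = 1.62×10⁻⁵ mol.
Photon energy at 290 nm: hc/λ = (6.626×10⁻³⁴)(2.998×10⁸)/(290×10⁻⁹) = 6.850×10⁻¹⁹ J.
Incident energy: 0.0356 kJ = 35.6 J.
Photons incident: 35.6 / 6.850×10⁻¹⁹ = 5.197×10¹⁹, i.e. 5.197×10¹⁹/6.022×10²³ = 8.630×10⁻⁵ mol.
Fraction absorbed: 1 − 52.0/100 = 0.4800.
Photons absorbed: 0.4800 × 8.630×10⁻⁵ = 4.142×10⁻⁵ mol.
Φ = 1.62×10⁻⁵ mol / 4.142×10⁻⁵ mol photons = 0.391.

Φ = 0.391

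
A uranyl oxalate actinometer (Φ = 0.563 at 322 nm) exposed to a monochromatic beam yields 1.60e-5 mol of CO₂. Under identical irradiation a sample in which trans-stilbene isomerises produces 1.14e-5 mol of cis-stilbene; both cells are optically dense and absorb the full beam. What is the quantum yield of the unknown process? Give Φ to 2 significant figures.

Photons absorbed by the actinometer: 1.60e-5 / 0.563 = 2.842e-5 mol.
Φ(unknown) = 1.14e-5 / 2.842e-5 = 0.40.

Φ = 0.40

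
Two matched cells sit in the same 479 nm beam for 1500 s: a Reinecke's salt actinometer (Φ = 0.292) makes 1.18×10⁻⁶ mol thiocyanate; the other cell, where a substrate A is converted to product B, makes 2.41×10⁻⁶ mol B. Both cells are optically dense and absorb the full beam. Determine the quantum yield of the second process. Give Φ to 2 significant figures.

Φ = 0.60

Photons absorbed by the actinometer: 1.18×10⁻⁶ / 0.292 = 4.041×10⁻⁶ mol.
Φ(unknown) = 2.41×10⁻⁶ / 4.041×10⁻⁶ = 0.60.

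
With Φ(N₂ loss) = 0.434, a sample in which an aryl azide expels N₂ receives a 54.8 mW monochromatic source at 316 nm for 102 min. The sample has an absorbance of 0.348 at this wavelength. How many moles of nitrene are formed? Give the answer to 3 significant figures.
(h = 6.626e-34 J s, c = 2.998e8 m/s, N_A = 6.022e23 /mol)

2.12e-4 mol

Photon energy at 316 nm: hc/λ = (6.626e-34)(2.998e8)/(316e-9) = 6.286e-19 J.
Energy delivered: (54.8 mW)(6120 s) = 335.4 J.
Photons incident: 335.4 / 6.286e-19 = 5.336e20, i.e. 5.336e20/6.022e23 = 8.861e-4 mol.
Fraction absorbed: 1 − 10^(−0.348) = 0.5513.
Photons absorbed: 0.5513 × 8.861e-4 = 4.885e-4 mol.
Product: Φ × n_abs = 0.434 × 4.885e-4 = 2.120e-4 mol.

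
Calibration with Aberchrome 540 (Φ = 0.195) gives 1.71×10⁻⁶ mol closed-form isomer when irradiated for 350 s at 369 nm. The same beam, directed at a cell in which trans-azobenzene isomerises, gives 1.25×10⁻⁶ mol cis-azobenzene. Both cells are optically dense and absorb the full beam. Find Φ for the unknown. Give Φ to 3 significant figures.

Photons absorbed by the actinometer: 1.71×10⁻⁶ / 0.195 = 8.769×10⁻⁶ mol.
Φ(unknown) = 1.25×10⁻⁶ / 8.769×10⁻⁶ = 0.143.

Φ = 0.143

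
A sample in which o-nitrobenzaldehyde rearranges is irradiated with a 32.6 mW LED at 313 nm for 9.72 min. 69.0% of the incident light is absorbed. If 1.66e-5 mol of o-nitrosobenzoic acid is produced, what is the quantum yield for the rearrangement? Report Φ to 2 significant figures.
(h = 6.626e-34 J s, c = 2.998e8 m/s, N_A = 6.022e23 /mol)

Φ = 0.48

Photon energy at 313 nm: hc/λ = (6.626e-34)(2.998e8)/(313e-9) = 6.347e-19 J.
Energy delivered: (32.6 mW)(583.2 s) = 19.01 J.
Photons incident: 19.01 / 6.347e-19 = 2.995e19, i.e. 2.995e19/6.022e23 = 4.973e-5 mol.
Photons absorbed: 0.690 × 4.973e-5 = 3.431e-5 mol.
Φ = 1.66e-5 mol / 3.431e-5 mol photons = 0.48.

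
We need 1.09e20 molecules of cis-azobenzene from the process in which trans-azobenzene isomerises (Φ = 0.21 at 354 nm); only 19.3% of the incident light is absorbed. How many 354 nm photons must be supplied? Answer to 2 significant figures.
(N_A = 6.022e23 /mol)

2.7e21 photons

Product: 1.09e20 / 6.022e23 = 1.810e-4 mol.
Photons that must be absorbed: 1.810e-4 / 0.21 = 8.619e-4 mol.
Incident photons needed: 8.619e-4 / 0.193 = 0.004466 mol.
Photon count: 0.004466 × 6.022e23 = 2.7e21.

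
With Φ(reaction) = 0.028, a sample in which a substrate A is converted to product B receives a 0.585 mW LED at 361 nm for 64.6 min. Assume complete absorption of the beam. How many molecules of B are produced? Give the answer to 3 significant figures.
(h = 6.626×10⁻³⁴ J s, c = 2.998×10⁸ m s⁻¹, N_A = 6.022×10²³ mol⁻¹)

1.15×10¹⁷ molecules

Photon energy at 361 nm: hc/λ = (6.626×10⁻³⁴)(2.998×10⁸)/(361×10⁻⁹) = 5.503×10⁻¹⁹ J.
Energy delivered: (0.585 mW)(3876 s) = 2.267 J.
Photons incident: 2.267 / 5.503×10⁻¹⁹ = 4.120×10¹⁸, i.e. 4.120×10¹⁸/6.022×10²³ = 6.842×10⁻⁶ mol.
Product: Φ × n_abs = 0.028 × 6.842×10⁻⁶ = 1.916×10⁻⁷ mol.
As a count: 1.916×10⁻⁷ × 6.022×10²³ = 1.15×10¹⁷.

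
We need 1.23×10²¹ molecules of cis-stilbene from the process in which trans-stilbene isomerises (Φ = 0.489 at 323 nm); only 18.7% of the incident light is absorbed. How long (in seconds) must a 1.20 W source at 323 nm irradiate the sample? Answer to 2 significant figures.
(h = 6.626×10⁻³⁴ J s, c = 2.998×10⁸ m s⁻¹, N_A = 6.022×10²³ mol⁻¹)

t ≈ 6900 s

Product: 1.23×10²¹ / 6.022×10²³ = 0.002043 mol.
Photons that must be absorbed: 0.002043 / 0.489 = 0.004178 mol.
Incident photons needed: 0.004178 / 0.187 = 0.02234 mol.
Photon energy: hc/λ = 6.150×10⁻¹⁹ J; per mole, 3.704×10⁵ J mol⁻¹.
Energy required: 0.02234 × 3.704×10⁵ = 8275 J.
Time: 8275 J / 1.2 W = 6900 s.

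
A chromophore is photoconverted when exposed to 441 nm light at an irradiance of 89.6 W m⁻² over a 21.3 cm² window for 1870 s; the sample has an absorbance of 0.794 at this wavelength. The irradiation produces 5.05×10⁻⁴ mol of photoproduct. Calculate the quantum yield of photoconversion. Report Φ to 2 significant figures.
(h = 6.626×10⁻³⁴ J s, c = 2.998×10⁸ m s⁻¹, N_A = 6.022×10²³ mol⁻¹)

Photon energy at 441 nm: hc/λ = (6.626×10⁻³⁴)(2.998×10⁸)/(441×10⁻⁹) = 4.504×10⁻¹⁹ J.
Energy delivered: (89.6 W m⁻²)(21.3×10⁻⁴ m²)(1870 s) = 356.9 J.
Photons incident: 356.9 / 4.504×10⁻¹⁹ = 7.924×10²⁰, i.e. 7.924×10²⁰/6.022×10²³ = 0.001316 mol.
Fraction absorbed: 1 − 10^(−0.794) = 0.8393.
Photons absorbed: 0.8393 × 0.001316 = 0.001105 mol.
Φ = 5.05×10⁻⁴ mol / 0.001105 mol photons = 0.46.

Φ = 0.46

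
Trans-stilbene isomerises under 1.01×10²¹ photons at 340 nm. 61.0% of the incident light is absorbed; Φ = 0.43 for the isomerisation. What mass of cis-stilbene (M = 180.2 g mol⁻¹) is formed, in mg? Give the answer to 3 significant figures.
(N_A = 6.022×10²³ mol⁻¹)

79.3 mg

Moles of photons: 1.01×10²¹ / 6.022×10²³ = 0.001677 mol.
Photons absorbed: 0.610 × 0.001677 = 0.001023 mol.
Product: Φ × n_abs = 0.43 × 0.001023 = 4.399×10⁻⁴ mol.
Mass: 4.399×10⁻⁴ × 180.2 = 0.07927 g = 79.3 mg.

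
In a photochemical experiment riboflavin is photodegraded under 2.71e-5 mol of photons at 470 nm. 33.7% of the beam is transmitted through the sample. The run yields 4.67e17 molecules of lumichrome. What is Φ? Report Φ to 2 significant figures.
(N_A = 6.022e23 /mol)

Φ = 0.043

Product: 4.67e17 / 6.022e23 = 7.755e-7 mol.
Fraction absorbed: 1 − 33.7/100 = 0.6630.
Photons absorbed: 0.6630 × 2.71e-5 = 1.797e-5 mol.
Φ = 7.755e-7 mol / 1.797e-5 mol photons = 0.043.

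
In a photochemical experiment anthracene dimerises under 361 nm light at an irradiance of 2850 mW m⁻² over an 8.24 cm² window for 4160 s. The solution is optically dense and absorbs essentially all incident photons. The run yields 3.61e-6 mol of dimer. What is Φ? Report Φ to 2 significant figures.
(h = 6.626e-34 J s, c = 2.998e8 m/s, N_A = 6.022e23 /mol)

Photon energy at 361 nm: hc/λ = (6.626e-34)(2.998e8)/(361e-9) = 5.503e-19 J.
Energy delivered: (2850 mW m⁻²)(8.24e-4 m²)(4160 s) = 9.769 J.
Photons incident: 9.769 / 5.503e-19 = 1.775e19, i.e. 1.775e19/6.022e23 = 2.948e-5 mol.
Φ = 3.61e-6 mol / 2.948e-5 mol photons = 0.12.

Φ = 0.12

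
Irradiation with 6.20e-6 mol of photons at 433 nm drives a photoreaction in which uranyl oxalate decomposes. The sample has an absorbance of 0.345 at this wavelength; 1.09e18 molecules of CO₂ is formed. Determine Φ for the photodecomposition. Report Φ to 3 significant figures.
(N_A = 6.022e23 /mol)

Product: 1.09e18 / 6.022e23 = 1.810e-6 mol.
Fraction absorbed: 1 − 10^(−0.345) = 0.5481.
Photons absorbed: 0.5481 × 6.20e-6 = 3.398e-6 mol.
Φ = 1.810e-6 mol / 3.398e-6 mol photons = 0.533.

Φ = 0.533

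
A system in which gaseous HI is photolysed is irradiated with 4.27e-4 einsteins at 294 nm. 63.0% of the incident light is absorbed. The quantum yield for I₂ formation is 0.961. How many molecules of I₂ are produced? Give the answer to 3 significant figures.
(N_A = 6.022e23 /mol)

Photons absorbed: 0.630 × 4.27e-4 = 2.690e-4 mol.
Product: Φ × n_abs = 0.961 × 2.690e-4 = 2.585e-4 mol.
As a count: 2.585e-4 × 6.022e23 = 1.56e20.

1.56e20 molecules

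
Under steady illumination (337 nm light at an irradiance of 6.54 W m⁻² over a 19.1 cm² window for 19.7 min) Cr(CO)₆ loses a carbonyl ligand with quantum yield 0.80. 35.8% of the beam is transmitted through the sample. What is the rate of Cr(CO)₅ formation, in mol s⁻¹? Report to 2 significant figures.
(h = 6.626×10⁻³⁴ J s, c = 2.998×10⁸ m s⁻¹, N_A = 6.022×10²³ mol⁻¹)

1.8×10⁻⁸ mol s⁻¹

Photon energy at 337 nm: hc/λ = (6.626×10⁻³⁴)(2.998×10⁸)/(337×10⁻⁹) = 5.895×10⁻¹⁹ J.
Energy delivered: (6.54 W m⁻²)(19.1×10⁻⁴ m²)(1182 s) = 14.76 J.
Photons incident: 14.76 / 5.895×10⁻¹⁹ = 2.504×10¹⁹, i.e. 2.504×10¹⁹/6.022×10²³ = 4.158×10⁻⁵ mol.
Fraction absorbed: 1 − 35.8/100 = 0.6420.
Photons absorbed: 0.6420 × 4.158×10⁻⁵ = 2.669×10⁻⁵ mol.
Product formed: 0.80 × 2.669×10⁻⁵ = 2.135×10⁻⁵ mol.
Rate: 2.135×10⁻⁵ / 1182 s = 1.8×10⁻⁸ mol s⁻¹.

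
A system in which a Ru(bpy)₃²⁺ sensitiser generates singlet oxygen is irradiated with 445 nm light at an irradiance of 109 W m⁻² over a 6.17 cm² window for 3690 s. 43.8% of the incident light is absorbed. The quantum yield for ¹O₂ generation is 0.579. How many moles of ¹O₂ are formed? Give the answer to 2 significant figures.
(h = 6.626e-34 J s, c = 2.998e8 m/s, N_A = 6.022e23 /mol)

Photon energy at 445 nm: hc/λ = (6.626e-34)(2.998e8)/(445e-9) = 4.464e-19 J.
Energy delivered: (109 W m⁻²)(6.17e-4 m²)(3690 s) = 248.2 J.
Photons incident: 248.2 / 4.464e-19 = 5.560e20, i.e. 5.560e20/6.022e23 = 9.233e-4 mol.
Photons absorbed: 0.438 × 9.233e-4 = 4.044e-4 mol.
Product: Φ × n_abs = 0.579 × 4.044e-4 = 2.341e-4 mol.

2.3e-4 mol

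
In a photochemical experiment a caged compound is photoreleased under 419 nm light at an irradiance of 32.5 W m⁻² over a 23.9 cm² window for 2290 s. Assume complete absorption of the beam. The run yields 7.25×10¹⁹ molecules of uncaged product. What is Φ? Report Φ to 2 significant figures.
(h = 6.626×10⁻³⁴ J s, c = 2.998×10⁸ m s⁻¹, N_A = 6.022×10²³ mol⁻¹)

Φ = 0.19

Product: 7.25×10¹⁹ / 6.022×10²³ = 1.204×10⁻⁴ mol.
Photon energy at 419 nm: hc/λ = (6.626×10⁻³⁴)(2.998×10⁸)/(419×10⁻⁹) = 4.741×10⁻¹⁹ J.
Energy delivered: (32.5 W m⁻²)(23.9×10⁻⁴ m²)(2290 s) = 177.9 J.
Photons incident: 177.9 / 4.741×10⁻¹⁹ = 3.752×10²⁰, i.e. 3.752×10²⁰/6.022×10²³ = 6.230×10⁻⁴ mol.
Φ = 1.204×10⁻⁴ mol / 6.230×10⁻⁴ mol photons = 0.19.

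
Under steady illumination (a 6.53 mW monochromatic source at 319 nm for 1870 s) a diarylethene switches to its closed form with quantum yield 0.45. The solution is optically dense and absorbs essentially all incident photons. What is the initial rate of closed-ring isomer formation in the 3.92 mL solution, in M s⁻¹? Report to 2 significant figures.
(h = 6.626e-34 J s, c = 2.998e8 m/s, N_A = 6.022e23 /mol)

2.0e-6 M s⁻¹

Photon energy at 319 nm: hc/λ = (6.626e-34)(2.998e8)/(319e-9) = 6.227e-19 J.
Energy delivered: (6.53 mW)(1870 s) = 12.21 J.
Photons incident: 12.21 / 6.227e-19 = 1.961e19, i.e. 1.961e19/6.022e23 = 3.256e-5 mol.
Product formed: 0.45 × 3.256e-5 = 1.465e-5 mol.
Rate: 1.465e-5 mol / (1870 s × 0.00392 L) = 2.0e-6 M s⁻¹.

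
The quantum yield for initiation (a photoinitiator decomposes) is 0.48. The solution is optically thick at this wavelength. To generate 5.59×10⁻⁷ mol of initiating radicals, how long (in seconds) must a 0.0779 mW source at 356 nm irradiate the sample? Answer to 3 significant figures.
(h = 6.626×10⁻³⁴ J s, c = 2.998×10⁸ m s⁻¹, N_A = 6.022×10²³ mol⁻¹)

Photons that must be absorbed: 5.59×10⁻⁷ / 0.48 = 1.165×10⁻⁶ mol.
Photon energy: hc/λ = 5.580×10⁻¹⁹ J; per mole, 3.360×10⁵ J mol⁻¹.
Energy required: 1.165×10⁻⁶ × 3.360×10⁵ = 0.3914 J.
Time: 0.3914 J / 7.79e-05 W = 5020 s.

t ≈ 5020 s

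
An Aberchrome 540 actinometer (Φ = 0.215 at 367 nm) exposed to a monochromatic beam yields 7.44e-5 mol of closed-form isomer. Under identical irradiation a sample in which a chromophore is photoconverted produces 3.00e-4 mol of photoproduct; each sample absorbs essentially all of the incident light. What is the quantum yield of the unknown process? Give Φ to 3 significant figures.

Φ = 0.867

Photons absorbed by the actinometer: 7.44e-5 / 0.215 = 3.460e-4 mol.
Φ(unknown) = 3.00e-4 / 3.460e-4 = 0.867.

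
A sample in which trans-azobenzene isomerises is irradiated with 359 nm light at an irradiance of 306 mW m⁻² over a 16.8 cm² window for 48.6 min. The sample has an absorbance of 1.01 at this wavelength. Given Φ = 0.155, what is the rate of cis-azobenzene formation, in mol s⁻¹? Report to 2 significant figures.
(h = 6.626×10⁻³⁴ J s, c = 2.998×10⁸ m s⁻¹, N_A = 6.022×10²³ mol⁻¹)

Photon energy at 359 nm: hc/λ = (6.626×10⁻³⁴)(2.998×10⁸)/(359×10⁻⁹) = 5.533×10⁻¹⁹ J.
Energy delivered: (306 mW m⁻²)(16.8×10⁻⁴ m²)(2916 s) = 1.499 J.
Photons incident: 1.499 / 5.533×10⁻¹⁹ = 2.709×10¹⁸, i.e. 2.709×10¹⁸/6.022×10²³ = 4.499×10⁻⁶ mol.
Fraction absorbed: 1 − 10^(−1.01) = 0.9023.
Photons absorbed: 0.9023 × 4.499×10⁻⁶ = 4.059×10⁻⁶ mol.
Product formed: 0.155 × 4.059×10⁻⁶ = 6.291×10⁻⁷ mol.
Rate: 6.291×10⁻⁷ / 2916 s = 2.2×10⁻¹⁰ mol s⁻¹.

2.2×10⁻¹⁰ mol s⁻¹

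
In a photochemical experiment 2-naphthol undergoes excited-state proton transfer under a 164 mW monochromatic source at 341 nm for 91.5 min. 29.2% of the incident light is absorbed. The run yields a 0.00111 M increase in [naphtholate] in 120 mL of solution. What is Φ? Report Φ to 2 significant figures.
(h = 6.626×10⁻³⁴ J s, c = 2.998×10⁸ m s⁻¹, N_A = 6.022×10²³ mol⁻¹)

Φ = 0.18

Product: (0.00111 M)(0.12 L) = 1.332×10⁻⁴ mol.
Photon energy at 341 nm: hc/λ = (6.626×10⁻³⁴)(2.998×10⁸)/(341×10⁻⁹) = 5.825×10⁻¹⁹ J.
Energy delivered: (164 mW)(5490 s) = 900.4 J.
Photons incident: 900.4 / 5.825×10⁻¹⁹ = 1.546×10²¹, i.e. 1.546×10²¹/6.022×10²³ = 0.002567 mol.
Photons absorbed: 0.292 × 0.002567 = 7.496×10⁻⁴ mol.
Φ = 1.332×10⁻⁴ mol / 7.496×10⁻⁴ mol photons = 0.18.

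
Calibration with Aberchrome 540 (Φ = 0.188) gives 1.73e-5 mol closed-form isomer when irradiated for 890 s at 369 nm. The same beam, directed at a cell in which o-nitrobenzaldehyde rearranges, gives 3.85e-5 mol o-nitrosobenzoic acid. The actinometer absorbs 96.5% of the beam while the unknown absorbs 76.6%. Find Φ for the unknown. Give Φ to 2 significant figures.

Φ = 0.53

Photons absorbed by the actinometer: 1.73e-5 / 0.188 = 9.202e-5 mol.
Incident flux: 9.202e-5 / 0.965 = 9.536e-5 einstein.
Absorbed by unknown: 0.766 × 9.536e-5 = 7.305e-5 mol.
Φ(unknown) = 3.85e-5 / 7.305e-5 = 0.53.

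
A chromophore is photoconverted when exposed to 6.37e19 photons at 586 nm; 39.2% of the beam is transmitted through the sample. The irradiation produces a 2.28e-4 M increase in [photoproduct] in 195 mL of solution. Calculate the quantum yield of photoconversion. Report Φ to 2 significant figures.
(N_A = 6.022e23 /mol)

Φ = 0.69

Product: (2.28e-4 M)(0.195 L) = 4.446e-5 mol.
Moles of photons: 6.37e19 / 6.022e23 = 1.058e-4 mol.
Fraction absorbed: 1 − 39.2/100 = 0.6080.
Photons absorbed: 0.6080 × 1.058e-4 = 6.433e-5 mol.
Φ = 4.446e-5 mol / 6.433e-5 mol photons = 0.69.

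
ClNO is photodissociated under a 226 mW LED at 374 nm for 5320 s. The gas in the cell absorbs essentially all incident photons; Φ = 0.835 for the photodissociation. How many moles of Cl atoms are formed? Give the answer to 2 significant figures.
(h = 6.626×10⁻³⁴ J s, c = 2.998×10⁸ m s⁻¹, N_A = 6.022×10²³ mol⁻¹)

Photon energy at 374 nm: hc/λ = (6.626×10⁻³⁴)(2.998×10⁸)/(374×10⁻⁹) = 5.311×10⁻¹⁹ J.
Energy delivered: (226 mW)(5320 s) = 1202 J.
Photons incident: 1202 / 5.311×10⁻¹⁹ = 2.263×10²¹, i.e. 2.263×10²¹/6.022×10²³ = 0.003758 mol.
Product: Φ × n_abs = 0.835 × 0.003758 = 0.003138 mol.

0.0031 mol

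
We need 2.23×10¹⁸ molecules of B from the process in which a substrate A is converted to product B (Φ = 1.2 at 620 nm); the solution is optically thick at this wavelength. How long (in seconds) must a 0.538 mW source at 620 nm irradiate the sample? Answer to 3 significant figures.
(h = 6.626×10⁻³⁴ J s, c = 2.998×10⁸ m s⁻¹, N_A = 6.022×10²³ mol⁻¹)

t ≈ 1110 s

Product: 2.23×10¹⁸ / 6.022×10²³ = 3.703×10⁻⁶ mol.
Photons that must be absorbed: 3.703×10⁻⁶ / 1.2 = 3.086×10⁻⁶ mol.
Photon energy: hc/λ = 3.204×10⁻¹⁹ J; per mole, 1.929×10⁵ J mol⁻¹.
Energy required: 3.086×10⁻⁶ × 1.929×10⁵ = 0.5953 J.
Time: 0.5953 J / 0.000538 W = 1110 s.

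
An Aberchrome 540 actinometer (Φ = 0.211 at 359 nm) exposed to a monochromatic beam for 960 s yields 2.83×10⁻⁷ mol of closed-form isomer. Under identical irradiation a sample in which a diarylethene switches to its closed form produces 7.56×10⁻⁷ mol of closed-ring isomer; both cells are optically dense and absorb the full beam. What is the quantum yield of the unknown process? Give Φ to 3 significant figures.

Φ = 0.564

Photons absorbed by the actinometer: 2.83×10⁻⁷ / 0.211 = 1.341×10⁻⁶ mol.
Φ(unknown) = 7.56×10⁻⁷ / 1.341×10⁻⁶ = 0.564.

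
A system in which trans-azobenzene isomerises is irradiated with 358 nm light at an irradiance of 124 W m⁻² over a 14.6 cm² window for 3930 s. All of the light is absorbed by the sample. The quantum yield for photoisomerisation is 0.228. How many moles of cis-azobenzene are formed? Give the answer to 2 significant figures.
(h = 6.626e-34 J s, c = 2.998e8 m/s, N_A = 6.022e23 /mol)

Photon energy at 358 nm: hc/λ = (6.626e-34)(2.998e8)/(358e-9) = 5.549e-19 J.
Energy delivered: (124 W m⁻²)(14.6e-4 m²)(3930 s) = 711.5 J.
Photons incident: 711.5 / 5.549e-19 = 1.282e21, i.e. 1.282e21/6.022e23 = 0.002129 mol.
Product: Φ × n_abs = 0.228 × 0.002129 = 4.854e-4 mol.

4.9e-4 mol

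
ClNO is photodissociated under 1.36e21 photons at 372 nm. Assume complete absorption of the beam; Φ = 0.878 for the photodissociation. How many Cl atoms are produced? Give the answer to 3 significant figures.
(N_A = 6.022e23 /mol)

1.19e21 atoms

Moles of photons: 1.36e21 / 6.022e23 = 0.002258 mol.
Product: Φ × n_abs = 0.878 × 0.002258 = 0.001983 mol.
As a count: 0.001983 × 6.022e23 = 1.19e21.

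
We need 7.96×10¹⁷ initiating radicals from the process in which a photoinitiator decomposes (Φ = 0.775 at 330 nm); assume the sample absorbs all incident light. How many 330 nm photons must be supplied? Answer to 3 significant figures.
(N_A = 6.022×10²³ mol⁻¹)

Product: 7.96×10¹⁷ / 6.022×10²³ = 1.322×10⁻⁶ mol.
Photons that must be absorbed: 1.322×10⁻⁶ / 0.775 = 1.706×10⁻⁶ mol.
Photon count: 1.706×10⁻⁶ × 6.022×10²³ = 1.03×10¹⁸.

1.03×10¹⁸ photons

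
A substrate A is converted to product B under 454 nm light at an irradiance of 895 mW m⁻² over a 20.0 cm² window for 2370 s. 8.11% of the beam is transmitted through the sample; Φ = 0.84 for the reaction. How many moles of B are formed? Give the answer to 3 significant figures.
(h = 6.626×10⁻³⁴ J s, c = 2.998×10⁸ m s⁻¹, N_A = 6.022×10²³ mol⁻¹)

1.24×10⁻⁵ mol

Photon energy at 454 nm: hc/λ = (6.626×10⁻³⁴)(2.998×10⁸)/(454×10⁻⁹) = 4.375×10⁻¹⁹ J.
Energy delivered: (895 mW m⁻²)(20.0×10⁻⁴ m²)(2370 s) = 4.242 J.
Photons incident: 4.242 / 4.375×10⁻¹⁹ = 9.696×10¹⁸, i.e. 9.696×10¹⁸/6.022×10²³ = 1.610×10⁻⁵ mol.
Fraction absorbed: 1 − 8.11/100 = 0.9189.
Photons absorbed: 0.9189 × 1.610×10⁻⁵ = 1.479×10⁻⁵ mol.
Product: Φ × n_abs = 0.84 × 1.479×10⁻⁵ = 1.242×10⁻⁵ mol.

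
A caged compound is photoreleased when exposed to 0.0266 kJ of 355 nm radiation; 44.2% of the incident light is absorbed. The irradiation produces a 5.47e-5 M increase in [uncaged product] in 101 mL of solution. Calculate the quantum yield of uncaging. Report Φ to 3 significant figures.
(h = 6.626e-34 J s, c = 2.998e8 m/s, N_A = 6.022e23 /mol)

Product: (5.47e-5 M)(0.101 L) = 5.525e-6 mol.
Photon energy at 355 nm: hc/λ = (6.626e-34)(2.998e8)/(355e-9) = 5.596e-19 J.
Incident energy: 0.0266 kJ = 26.6 J.
Photons incident: 26.6 / 5.596e-19 = 4.753e19, i.e. 4.753e19/6.022e23 = 7.893e-5 mol.
Photons absorbed: 0.442 × 7.893e-5 = 3.489e-5 mol.
Φ = 5.525e-6 mol / 3.489e-5 mol photons = 0.158.

Φ = 0.158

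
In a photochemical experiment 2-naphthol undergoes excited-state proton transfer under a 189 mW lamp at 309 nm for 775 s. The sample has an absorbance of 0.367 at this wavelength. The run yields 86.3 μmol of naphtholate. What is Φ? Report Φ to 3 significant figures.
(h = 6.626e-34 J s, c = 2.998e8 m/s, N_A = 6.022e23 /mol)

Φ = 0.400

Product: 86.3 μmol = 8.63e-5 mol.
Photon energy at 309 nm: hc/λ = (6.626e-34)(2.998e8)/(309e-9) = 6.429e-19 J.
Energy delivered: (189 mW)(775 s) = 146.5 J.
Photons incident: 146.5 / 6.429e-19 = 2.279e20, i.e. 2.279e20/6.022e23 = 3.784e-4 mol.
Fraction absorbed: 1 − 10^(−0.367) = 0.5705.
Photons absorbed: 0.5705 × 3.784e-4 = 2.159e-4 mol.
Φ = 8.63e-5 mol / 2.159e-4 mol photons = 0.400.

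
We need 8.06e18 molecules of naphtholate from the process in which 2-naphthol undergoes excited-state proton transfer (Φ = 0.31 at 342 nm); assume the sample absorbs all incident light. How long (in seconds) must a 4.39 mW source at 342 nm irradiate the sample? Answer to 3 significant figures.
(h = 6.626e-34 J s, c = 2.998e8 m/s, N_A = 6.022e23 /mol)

t ≈ 3440 s

Product: 8.06e18 / 6.022e23 = 1.338e-5 mol.
Photons that must be absorbed: 1.338e-5 / 0.31 = 4.316e-5 mol.
Photon energy: hc/λ = 5.808e-19 J; per mole, 3.498e5 J mol⁻¹.
Energy required: 4.316e-5 × 3.498e5 = 15.10 J.
Time: 15.10 J / 0.00439 W = 3440 s.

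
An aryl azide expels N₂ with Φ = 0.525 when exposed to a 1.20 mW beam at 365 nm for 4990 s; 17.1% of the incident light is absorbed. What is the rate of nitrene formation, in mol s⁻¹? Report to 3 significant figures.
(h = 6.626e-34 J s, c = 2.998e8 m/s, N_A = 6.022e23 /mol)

3.29e-10 mol s⁻¹

Photon energy at 365 nm: hc/λ = (6.626e-34)(2.998e8)/(365e-9) = 5.442e-19 J.
Energy delivered: (1.20 mW)(4990 s) = 5.988 J.
Photons incident: 5.988 / 5.442e-19 = 1.100e19, i.e. 1.100e19/6.022e23 = 1.827e-5 mol.
Photons absorbed: 0.171 × 1.827e-5 = 3.124e-6 mol.
Product formed: 0.525 × 3.124e-6 = 1.640e-6 mol.
Rate: 1.640e-6 / 4990 s = 3.29e-10 mol s⁻¹.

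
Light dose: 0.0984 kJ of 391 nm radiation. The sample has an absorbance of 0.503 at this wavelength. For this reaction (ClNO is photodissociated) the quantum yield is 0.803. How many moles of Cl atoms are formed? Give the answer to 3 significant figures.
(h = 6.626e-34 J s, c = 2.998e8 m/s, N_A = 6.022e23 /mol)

Photon energy at 391 nm: hc/λ = (6.626e-34)(2.998e8)/(391e-9) = 5.080e-19 J.
Incident energy: 0.0984 kJ = 98.4 J.
Photons incident: 98.4 / 5.080e-19 = 1.937e20, i.e. 1.937e20/6.022e23 = 3.217e-4 mol.
Fraction absorbed: 1 − 10^(−0.503) = 0.6859.
Photons absorbed: 0.6859 × 3.217e-4 = 2.207e-4 mol.
Product: Φ × n_abs = 0.803 × 2.207e-4 = 1.772e-4 mol.

1.77e-4 mol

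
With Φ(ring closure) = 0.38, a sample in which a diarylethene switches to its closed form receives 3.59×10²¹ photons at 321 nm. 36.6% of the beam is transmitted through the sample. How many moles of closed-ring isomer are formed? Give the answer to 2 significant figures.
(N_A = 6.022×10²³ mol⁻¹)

0.0014 mol

Moles of photons: 3.59×10²¹ / 6.022×10²³ = 0.005961 mol.
Fraction absorbed: 1 − 36.6/100 = 0.6340.
Photons absorbed: 0.6340 × 0.005961 = 0.003779 mol.
Product: Φ × n_abs = 0.38 × 0.003779 = 0.001436 mol.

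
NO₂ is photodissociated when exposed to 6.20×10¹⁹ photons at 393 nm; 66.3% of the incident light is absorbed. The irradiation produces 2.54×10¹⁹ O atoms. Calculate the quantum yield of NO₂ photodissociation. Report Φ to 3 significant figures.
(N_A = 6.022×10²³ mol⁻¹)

Product: 2.54×10¹⁹ / 6.022×10²³ = 4.218×10⁻⁵ mol.
Moles of photons: 6.20×10¹⁹ / 6.022×10²³ = 1.030×10⁻⁴ mol.
Photons absorbed: 0.663 × 1.030×10⁻⁴ = 6.829×10⁻⁵ mol.
Φ = 4.218×10⁻⁵ mol / 6.829×10⁻⁵ mol photons = 0.618.

Φ = 0.618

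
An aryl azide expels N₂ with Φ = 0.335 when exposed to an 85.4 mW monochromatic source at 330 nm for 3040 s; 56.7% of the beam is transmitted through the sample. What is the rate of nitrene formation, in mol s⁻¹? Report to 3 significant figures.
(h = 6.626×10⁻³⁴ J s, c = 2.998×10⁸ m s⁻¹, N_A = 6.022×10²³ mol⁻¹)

Photon energy at 330 nm: hc/λ = (6.626×10⁻³⁴)(2.998×10⁸)/(330×10⁻⁹) = 6.020×10⁻¹⁹ J.
Energy delivered: (85.4 mW)(3040 s) = 259.6 J.
Photons incident: 259.6 / 6.020×10⁻¹⁹ = 4.312×10²⁰, i.e. 4.312×10²⁰/6.022×10²³ = 7.160×10⁻⁴ mol.
Fraction absorbed: 1 − 56.7/100 = 0.4330.
Photons absorbed: 0.4330 × 7.160×10⁻⁴ = 3.100×10⁻⁴ mol.
Product formed: 0.335 × 3.100×10⁻⁴ = 1.039×10⁻⁴ mol.
Rate: 1.039×10⁻⁴ / 3040 s = 3.42×10⁻⁸ mol s⁻¹.

3.42×10⁻⁸ mol s⁻¹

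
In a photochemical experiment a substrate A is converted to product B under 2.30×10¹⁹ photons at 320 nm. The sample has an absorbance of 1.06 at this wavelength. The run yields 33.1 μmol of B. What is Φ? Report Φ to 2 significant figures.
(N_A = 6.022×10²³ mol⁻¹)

Φ = 0.95

Product: 33.1 μmol = 3.31×10⁻⁵ mol.
Moles of photons: 2.30×10¹⁹ / 6.022×10²³ = 3.819×10⁻⁵ mol.
Fraction absorbed: 1 − 10^(−1.06) = 0.9129.
Photons absorbed: 0.9129 × 3.819×10⁻⁵ = 3.486×10⁻⁵ mol.
Φ = 3.31×10⁻⁵ mol / 3.486×10⁻⁵ mol photons = 0.95.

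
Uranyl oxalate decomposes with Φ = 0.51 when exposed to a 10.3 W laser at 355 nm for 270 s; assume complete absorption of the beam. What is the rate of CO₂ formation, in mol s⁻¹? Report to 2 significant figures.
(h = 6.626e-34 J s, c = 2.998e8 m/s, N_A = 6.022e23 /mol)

1.6e-5 mol s⁻¹

Photon energy at 355 nm: hc/λ = (6.626e-34)(2.998e8)/(355e-9) = 5.596e-19 J.
Energy delivered: (10.3 W)(270 s) = 2781 J.
Photons incident: 2781 / 5.596e-19 = 4.970e21, i.e. 4.970e21/6.022e23 = 0.008253 mol.
Product formed: 0.51 × 0.008253 = 0.004209 mol.
Rate: 0.004209 / 270 s = 1.6e-5 mol s⁻¹.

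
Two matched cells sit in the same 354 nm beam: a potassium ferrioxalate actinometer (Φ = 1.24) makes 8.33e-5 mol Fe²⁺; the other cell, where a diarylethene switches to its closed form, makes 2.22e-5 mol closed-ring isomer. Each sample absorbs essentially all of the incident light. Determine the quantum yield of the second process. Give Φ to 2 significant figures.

Photons absorbed by the actinometer: 8.33e-5 / 1.24 = 6.718e-5 mol.
Φ(unknown) = 2.22e-5 / 6.718e-5 = 0.33.

Φ = 0.33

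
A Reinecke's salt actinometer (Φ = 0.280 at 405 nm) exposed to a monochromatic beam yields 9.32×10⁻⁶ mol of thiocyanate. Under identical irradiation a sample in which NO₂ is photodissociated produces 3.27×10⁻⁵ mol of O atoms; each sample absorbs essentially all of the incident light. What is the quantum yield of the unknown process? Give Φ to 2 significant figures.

Φ = 0.98

Photons absorbed by the actinometer: 9.32×10⁻⁶ / 0.280 = 3.329×10⁻⁵ mol.
Φ(unknown) = 3.27×10⁻⁵ / 3.329×10⁻⁵ = 0.98.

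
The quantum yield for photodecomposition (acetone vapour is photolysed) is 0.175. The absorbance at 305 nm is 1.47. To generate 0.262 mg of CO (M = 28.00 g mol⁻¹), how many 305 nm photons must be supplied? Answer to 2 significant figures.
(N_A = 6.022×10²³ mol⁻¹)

Product: 0.262 mg / 28.00 g mol⁻¹ = 9.357×10⁻⁶ mol.
Photons that must be absorbed: 9.357×10⁻⁶ / 0.175 = 5.347×10⁻⁵ mol.
Fraction absorbed: 1 − 10^(−1.47) = 0.9661.
Incident photons needed: 5.347×10⁻⁵ / 0.9661 = 5.535×10⁻⁵ mol.
Photon count: 5.535×10⁻⁵ × 6.022×10²³ = 3.3×10¹⁹.

3.3×10¹⁹ photons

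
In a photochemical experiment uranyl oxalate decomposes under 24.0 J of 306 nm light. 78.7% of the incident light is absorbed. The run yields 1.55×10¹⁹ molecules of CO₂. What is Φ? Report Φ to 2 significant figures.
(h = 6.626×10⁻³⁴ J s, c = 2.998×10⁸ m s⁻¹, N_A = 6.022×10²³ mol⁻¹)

Φ = 0.53

Product: 1.55×10¹⁹ / 6.022×10²³ = 2.574×10⁻⁵ mol.
Photon energy at 306 nm: hc/λ = (6.626×10⁻³⁴)(2.998×10⁸)/(306×10⁻⁹) = 6.492×10⁻¹⁹ J.
Photons incident: 24.0 / 6.492×10⁻¹⁹ = 3.697×10¹⁹, i.e. 3.697×10¹⁹/6.022×10²³ = 6.139×10⁻⁵ mol.
Photons absorbed: 0.787 × 6.139×10⁻⁵ = 4.831×10⁻⁵ mol.
Φ = 2.574×10⁻⁵ mol / 4.831×10⁻⁵ mol photons = 0.53.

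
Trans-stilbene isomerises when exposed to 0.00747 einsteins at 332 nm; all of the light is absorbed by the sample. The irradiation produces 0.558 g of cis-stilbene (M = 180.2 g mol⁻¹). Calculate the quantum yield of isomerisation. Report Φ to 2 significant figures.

Product: 0.558 g / 180.2 g mol⁻¹ = 0.003097 mol.
Φ = 0.003097 mol / 0.00747 mol photons = 0.41.

Φ = 0.41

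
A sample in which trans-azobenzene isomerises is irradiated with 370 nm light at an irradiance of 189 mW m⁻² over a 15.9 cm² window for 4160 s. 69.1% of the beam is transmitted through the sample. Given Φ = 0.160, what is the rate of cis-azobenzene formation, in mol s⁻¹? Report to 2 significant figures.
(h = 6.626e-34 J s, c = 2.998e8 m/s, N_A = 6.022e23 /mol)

Photon energy at 370 nm: hc/λ = (6.626e-34)(2.998e8)/(370e-9) = 5.369e-19 J.
Energy delivered: (189 mW m⁻²)(15.9e-4 m²)(4160 s) = 1.250 J.
Photons incident: 1.250 / 5.369e-19 = 2.328e18, i.e. 2.328e18/6.022e23 = 3.866e-6 mol.
Fraction absorbed: 1 − 69.1/100 = 0.3090.
Photons absorbed: 0.3090 × 3.866e-6 = 1.195e-6 mol.
Product formed: 0.160 × 1.195e-6 = 1.912e-7 mol.
Rate: 1.912e-7 / 4160 s = 4.6e-11 mol s⁻¹.

4.6e-11 mol s⁻¹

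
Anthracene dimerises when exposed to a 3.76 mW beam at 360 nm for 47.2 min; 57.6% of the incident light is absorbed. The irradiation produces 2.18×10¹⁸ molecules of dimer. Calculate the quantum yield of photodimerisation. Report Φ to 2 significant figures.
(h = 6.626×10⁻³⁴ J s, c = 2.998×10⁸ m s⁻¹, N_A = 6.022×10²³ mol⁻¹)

Product: 2.18×10¹⁸ / 6.022×10²³ = 3.620×10⁻⁶ mol.
Photon energy at 360 nm: hc/λ = (6.626×10⁻³⁴)(2.998×10⁸)/(360×10⁻⁹) = 5.518×10⁻¹⁹ J.
Energy delivered: (3.76 mW)(2832 s) = 10.65 J.
Photons incident: 10.65 / 5.518×10⁻¹⁹ = 1.930×10¹⁹, i.e. 1.930×10¹⁹/6.022×10²³ = 3.205×10⁻⁵ mol.
Photons absorbed: 0.576 × 3.205×10⁻⁵ = 1.846×10⁻⁵ mol.
Φ = 3.620×10⁻⁶ mol / 1.846×10⁻⁵ mol photons = 0.20.

Φ = 0.20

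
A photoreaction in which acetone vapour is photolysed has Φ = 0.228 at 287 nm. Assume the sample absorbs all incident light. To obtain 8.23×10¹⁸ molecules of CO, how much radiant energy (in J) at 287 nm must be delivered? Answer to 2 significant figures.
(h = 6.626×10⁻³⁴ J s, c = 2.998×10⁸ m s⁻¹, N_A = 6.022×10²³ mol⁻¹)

25 J

Product: 8.23×10¹⁸ / 6.022×10²³ = 1.367×10⁻⁵ mol.
Photons that must be absorbed: 1.367×10⁻⁵ / 0.228 = 5.996×10⁻⁵ mol.
Photon energy: hc/λ = 6.922×10⁻¹⁹ J; per mole, 4.168×10⁵ J mol⁻¹.
Energy required: 5.996×10⁻⁵ × 4.168×10⁵ = 25 J.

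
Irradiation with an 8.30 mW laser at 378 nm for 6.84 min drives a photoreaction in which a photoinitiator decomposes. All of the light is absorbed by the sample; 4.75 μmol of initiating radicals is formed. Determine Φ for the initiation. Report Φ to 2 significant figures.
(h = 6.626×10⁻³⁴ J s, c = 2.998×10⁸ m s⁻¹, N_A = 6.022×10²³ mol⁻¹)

Product: 4.75 μmol = 4.75×10⁻⁶ mol.
Photon energy at 378 nm: hc/λ = (6.626×10⁻³⁴)(2.998×10⁸)/(378×10⁻⁹) = 5.255×10⁻¹⁹ J.
Energy delivered: (8.30 mW)(410.4 s) = 3.406 J.
Photons incident: 3.406 / 5.255×10⁻¹⁹ = 6.481×10¹⁸, i.e. 6.481×10¹⁸/6.022×10²³ = 1.076×10⁻⁵ mol.
Φ = 4.75×10⁻⁶ mol / 1.076×10⁻⁵ mol photons = 0.44.

Φ = 0.44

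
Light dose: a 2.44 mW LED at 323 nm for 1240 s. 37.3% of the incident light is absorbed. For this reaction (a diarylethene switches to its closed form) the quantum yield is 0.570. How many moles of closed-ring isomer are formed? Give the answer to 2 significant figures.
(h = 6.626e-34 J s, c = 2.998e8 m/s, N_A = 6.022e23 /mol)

1.7e-6 mol

Photon energy at 323 nm: hc/λ = (6.626e-34)(2.998e8)/(323e-9) = 6.150e-19 J.
Energy delivered: (2.44 mW)(1240 s) = 3.026 J.
Photons incident: 3.026 / 6.150e-19 = 4.920e18, i.e. 4.920e18/6.022e23 = 8.170e-6 mol.
Photons absorbed: 0.373 × 8.170e-6 = 3.047e-6 mol.
Product: Φ × n_abs = 0.570 × 3.047e-6 = 1.737e-6 mol.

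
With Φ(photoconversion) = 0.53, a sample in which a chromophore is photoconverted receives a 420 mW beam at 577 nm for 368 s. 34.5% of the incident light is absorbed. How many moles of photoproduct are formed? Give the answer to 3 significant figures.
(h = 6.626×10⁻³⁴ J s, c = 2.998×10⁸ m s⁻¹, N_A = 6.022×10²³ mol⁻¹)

Photon energy at 577 nm: hc/λ = (6.626×10⁻³⁴)(2.998×10⁸)/(577×10⁻⁹) = 3.443×10⁻¹⁹ J.
Energy delivered: (420 mW)(368 s) = 154.6 J.
Photons incident: 154.6 / 3.443×10⁻¹⁹ = 4.490×10²⁰, i.e. 4.490×10²⁰/6.022×10²³ = 7.456×10⁻⁴ mol.
Photons absorbed: 0.345 × 7.456×10⁻⁴ = 2.572×10⁻⁴ mol.
Product: Φ × n_abs = 0.53 × 2.572×10⁻⁴ = 1.363×10⁻⁴ mol.

1.36×10⁻⁴ mol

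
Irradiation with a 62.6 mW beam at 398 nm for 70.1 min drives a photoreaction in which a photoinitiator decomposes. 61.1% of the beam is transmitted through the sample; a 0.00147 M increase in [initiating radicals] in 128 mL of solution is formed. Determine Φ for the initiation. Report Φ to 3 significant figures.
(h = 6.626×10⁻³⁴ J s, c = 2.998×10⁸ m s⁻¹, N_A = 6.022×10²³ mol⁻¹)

Φ = 0.552

Product: (0.00147 M)(0.128 L) = 1.882×10⁻⁴ mol.
Photon energy at 398 nm: hc/λ = (6.626×10⁻³⁴)(2.998×10⁸)/(398×10⁻⁹) = 4.991×10⁻¹⁹ J.
Energy delivered: (62.6 mW)(4206 s) = 263.3 J.
Photons incident: 263.3 / 4.991×10⁻¹⁹ = 5.275×10²⁰, i.e. 5.275×10²⁰/6.022×10²³ = 8.760×10⁻⁴ mol.
Fraction absorbed: 1 − 61.1/100 = 0.3890.
Photons absorbed: 0.3890 × 8.760×10⁻⁴ = 3.408×10⁻⁴ mol.
Φ = 1.882×10⁻⁴ mol / 3.408×10⁻⁴ mol photons = 0.552.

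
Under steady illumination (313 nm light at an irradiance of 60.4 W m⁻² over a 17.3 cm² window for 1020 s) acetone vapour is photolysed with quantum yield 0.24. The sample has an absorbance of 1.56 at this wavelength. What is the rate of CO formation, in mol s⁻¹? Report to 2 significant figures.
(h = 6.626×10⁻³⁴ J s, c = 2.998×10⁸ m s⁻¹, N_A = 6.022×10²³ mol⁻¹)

6.4×10⁻⁸ mol s⁻¹

Photon energy at 313 nm: hc/λ = (6.626×10⁻³⁴)(2.998×10⁸)/(313×10⁻⁹) = 6.347×10⁻¹⁹ J.
Energy delivered: (60.4 W m⁻²)(17.3×10⁻⁴ m²)(1020 s) = 106.6 J.
Photons incident: 106.6 / 6.347×10⁻¹⁹ = 1.680×10²⁰, i.e. 1.680×10²⁰/6.022×10²³ = 2.790×10⁻⁴ mol.
Fraction absorbed: 1 − 10^(−1.56) = 0.9725.
Photons absorbed: 0.9725 × 2.790×10⁻⁴ = 2.713×10⁻⁴ mol.
Product formed: 0.24 × 2.713×10⁻⁴ = 6.511×10⁻⁵ mol.
Rate: 6.511×10⁻⁵ / 1020 s = 6.4×10⁻⁸ mol s⁻¹.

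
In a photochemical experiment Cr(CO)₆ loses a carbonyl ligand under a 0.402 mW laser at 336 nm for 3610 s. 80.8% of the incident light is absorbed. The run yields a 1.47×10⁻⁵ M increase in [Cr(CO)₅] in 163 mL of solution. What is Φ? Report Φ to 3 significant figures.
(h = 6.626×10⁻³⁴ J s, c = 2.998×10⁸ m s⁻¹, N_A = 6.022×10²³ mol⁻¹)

Product: (1.47×10⁻⁵ M)(0.163 L) = 2.396×10⁻⁶ mol.
Photon energy at 336 nm: hc/λ = (6.626×10⁻³⁴)(2.998×10⁸)/(336×10⁻⁹) = 5.912×10⁻¹⁹ J.
Energy delivered: (0.402 mW)(3610 s) = 1.451 J.
Photons incident: 1.451 / 5.912×10⁻¹⁹ = 2.454×10¹⁸, i.e. 2.454×10¹⁸/6.022×10²³ = 4.075×10⁻⁶ mol.
Photons absorbed: 0.808 × 4.075×10⁻⁶ = 3.293×10⁻⁶ mol.
Φ = 2.396×10⁻⁶ mol / 3.293×10⁻⁶ mol photons = 0.728.

Φ = 0.728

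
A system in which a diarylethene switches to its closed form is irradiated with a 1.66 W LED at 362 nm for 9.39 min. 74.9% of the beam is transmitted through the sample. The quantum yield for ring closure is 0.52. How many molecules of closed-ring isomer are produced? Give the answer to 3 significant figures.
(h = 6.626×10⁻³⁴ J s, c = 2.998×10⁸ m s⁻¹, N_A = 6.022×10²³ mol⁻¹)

Photon energy at 362 nm: hc/λ = (6.626×10⁻³⁴)(2.998×10⁸)/(362×10⁻⁹) = 5.487×10⁻¹⁹ J.
Energy delivered: (1.66 W)(563.4 s) = 935.2 J.
Photons incident: 935.2 / 5.487×10⁻¹⁹ = 1.704×10²¹, i.e. 1.704×10²¹/6.022×10²³ = 0.002830 mol.
Fraction absorbed: 1 − 74.9/100 = 0.2510.
Photons absorbed: 0.2510 × 0.002830 = 7.103×10⁻⁴ mol.
Product: Φ × n_abs = 0.52 × 7.103×10⁻⁴ = 3.694×10⁻⁴ mol.
As a count: 3.694×10⁻⁴ × 6.022×10²³ = 2.22×10²⁰.

2.22×10²⁰ molecules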